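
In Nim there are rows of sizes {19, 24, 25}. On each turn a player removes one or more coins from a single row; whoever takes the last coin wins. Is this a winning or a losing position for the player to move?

Winning position

Compute the nim-sum pairwise:
19 ^ 24 = 11
11 ^ 25 = 18
The nim-sum is 18 ≠ 0, so this is an N-position: the player to move can win.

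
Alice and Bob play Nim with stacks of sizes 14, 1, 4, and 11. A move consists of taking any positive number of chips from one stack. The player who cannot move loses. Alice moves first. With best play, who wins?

Compute the nim-sum pairwise:
14 ^ 1 = 15
15 ^ 4 = 11
11 ^ 11 = 0
The nim-sum is 0, so this is a P-position: the player to move is in a losing position under optimal play; Alice is about to move from it and so loses — Bob wins.

Bob wins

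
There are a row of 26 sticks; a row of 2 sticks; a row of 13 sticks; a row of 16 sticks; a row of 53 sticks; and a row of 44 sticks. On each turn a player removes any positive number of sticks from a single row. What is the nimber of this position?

In binary:
  011010  (26)
  000010  (2)
  001101  (13)
  010000  (16)
  110101  (53)
  101100  (44)
  ------
  011100  (28)

28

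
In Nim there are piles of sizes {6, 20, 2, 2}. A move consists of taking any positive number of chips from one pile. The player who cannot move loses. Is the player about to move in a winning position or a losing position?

Write each in binary and XOR column by column:
  00110  (6)
  10100  (20)
  00010  (2)
  00010  (2)
  -----
  10010  (18)
The nim-sum is 18 ≠ 0, so this is an N-position: the player to move can win.

Winning position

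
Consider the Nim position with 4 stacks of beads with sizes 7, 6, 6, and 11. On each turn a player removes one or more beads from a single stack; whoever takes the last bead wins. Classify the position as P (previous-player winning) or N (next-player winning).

Write each in binary and XOR column by column:
  0111  (7)
  0110  (6)
  0110  (6)
  1011  (11)
  ----
  1100  (12)
The nim-sum is 12 ≠ 0, so this is an N-position: the player to move can win.

N-position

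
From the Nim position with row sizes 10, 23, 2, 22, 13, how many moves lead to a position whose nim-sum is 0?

Write each in binary and XOR column by column:
  01010  (10)
  10111  (23)
  00010  (2)
  10110  (22)
  01101  (13)
  -----
  00100  (4)
The overall nim-sum is X = 4. A row of size p has a winning move iff p XOR X < p (reduce it to p XOR X).
  10: 10 XOR 4 = 14 ≥ 10 — no move.
  23: 23 XOR 4 = 19 < 23 — winning move (to 19).
  2: 2 XOR 4 = 6 ≥ 2 — no move.
  22: 22 XOR 4 = 18 < 22 — winning move (to 18).
  13: 13 XOR 4 = 9 < 13 — winning move (to 9).
That gives 3 winning moves.

3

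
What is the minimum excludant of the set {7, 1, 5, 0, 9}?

The values 0, 1 are all present; 2 is the first non-negative integer missing from the set.

2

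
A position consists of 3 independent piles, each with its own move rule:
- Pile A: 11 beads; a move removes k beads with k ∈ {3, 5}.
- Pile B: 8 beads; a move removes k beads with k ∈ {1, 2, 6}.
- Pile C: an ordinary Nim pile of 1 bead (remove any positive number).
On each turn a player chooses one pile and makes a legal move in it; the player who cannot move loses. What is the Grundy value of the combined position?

1

Grundy values for pile A (subtraction set {3, 5}):
k:     0  1  2  3  4  5  6  7  8  9 10 11
g(k):  0  0  0  1  1  1  2  2  0  0  0  1
So g(11) = 1.
Build the Grundy sequence for pile B with g(k) = mex{g(k−s) : s ∈ {1, 2, 6}, s ≤ k}:
k:     0  1  2  3  4  5  6  7  8
g(k):  0  1  2  0  1  2  3  0  1
So g(8) = 1.
Pile C is a plain Nim pile of size 1, so its Grundy value is 1.
By the Sprague-Grundy theorem, the Grundy value of a sum of independent games is the XOR of the component values.
Combined value = 1 ⊕ 1 ⊕ 1 = 1.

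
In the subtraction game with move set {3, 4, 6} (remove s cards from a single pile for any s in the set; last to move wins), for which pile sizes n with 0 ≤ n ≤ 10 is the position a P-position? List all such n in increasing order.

Build the Grundy sequence with g(k) = mex{g(k−s) : s ∈ {3, 4, 6}, s ≤ k}:
g(0) = mex{} = 0
g(1) = mex{} = 0
g(2) = mex{} = 0
g(3) = mex{0} = 1
g(4) = mex{0} = 1
g(5) = mex{0} = 1
g(6) = mex{0,1} = 2
g(7) = mex{0,1} = 2
g(8) = mex{0,1} = 2
g(9) = mex{1,2} = 0
g(10) = mex{1,2} = 0
The P-positions (g = 0) in 0..10 are 0, 1, 2, 9, 10.

0, 1, 2, 9, 10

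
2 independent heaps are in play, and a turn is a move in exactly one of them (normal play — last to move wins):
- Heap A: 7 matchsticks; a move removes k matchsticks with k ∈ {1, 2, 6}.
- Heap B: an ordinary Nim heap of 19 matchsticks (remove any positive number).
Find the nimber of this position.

Build the Grundy sequence for heap A with g(k) = mex{g(k−s) : s ∈ {1, 2, 6}, s ≤ k}:
g(0) = mex{} = 0
g(1) = mex{0} = 1
g(2) = mex{0,1} = 2
g(3) = mex{1,2} = 0
g(4) = mex{0,2} = 1
g(5) = mex{0,1} = 2
g(6) = mex{0,1,2} = 3
g(7) = mex{1,2,3} = 0
So g(7) = 0.
Heap B is a plain Nim heap of size 19, so its Grundy value is 19.
By the Sprague-Grundy theorem, the Grundy value of a sum of independent games is the XOR of the component values.
Combined value = 0 ⊕ 19 = 19.

19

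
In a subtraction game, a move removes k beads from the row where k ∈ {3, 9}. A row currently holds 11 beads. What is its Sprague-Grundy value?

Compute g(0), g(1), … for moves {3, 9}:
k:     0  1  2  3  4  5  6  7  8  9 10 11
g(k):  0  0  0  1  1  1  0  0  0  1  1  1
So g(11) = 1.

1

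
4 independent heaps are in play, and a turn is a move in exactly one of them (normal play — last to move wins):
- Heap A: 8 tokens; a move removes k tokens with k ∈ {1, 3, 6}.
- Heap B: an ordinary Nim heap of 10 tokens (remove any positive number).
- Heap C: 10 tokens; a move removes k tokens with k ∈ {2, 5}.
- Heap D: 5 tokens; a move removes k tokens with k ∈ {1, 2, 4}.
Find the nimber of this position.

For heap A, compute g(0), g(1), … with moves {1, 3, 6}:
g(0) = mex{} = 0
g(1) = mex{0} = 1
g(2) = mex{1} = 0
g(3) = mex{0} = 1
g(4) = mex{1} = 0
g(5) = mex{0} = 1
g(6) = mex{0,1} = 2
g(7) = mex{0,1,2} = 3
g(8) = mex{0,1,3} = 2
So g(8) = 2.
Heap B is a plain Nim heap of size 10, so its Grundy value is 10.
For heap C, compute g(0), g(1), … with moves {2, 5}:
g(0) = mex{} = 0
g(1) = mex{} = 0
g(2) = mex{0} = 1
g(3) = mex{0} = 1
g(4) = mex{1} = 0
g(5) = mex{0,1} = 2
g(6) = mex{0} = 1
g(7) = mex{1,2} = 0
g(8) = mex{1} = 0
g(9) = mex{0} = 1
g(10) = mex{0,2} = 1
So g(10) = 1.
Build the Grundy sequence for heap D with g(k) = mex{g(k−s) : s ∈ {1, 2, 4}, s ≤ k}:
g(0) = mex{} = 0
g(1) = mex{0} = 1
g(2) = mex{0,1} = 2
g(3) = mex{1,2} = 0
g(4) = mex{0,2} = 1
g(5) = mex{0,1} = 2
So g(5) = 2.
By the Sprague-Grundy theorem, the Grundy value of a sum of independent games is the XOR of the component values.
Combined value = 2 ⊕ 10 ⊕ 1 ⊕ 2 = 11.

11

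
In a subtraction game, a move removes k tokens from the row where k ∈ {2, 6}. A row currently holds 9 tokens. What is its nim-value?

0

Build the Grundy sequence with g(k) = mex{g(k−s) : s ∈ {2, 6}, s ≤ k}:
k:     0  1  2  3  4  5  6  7  8  9
g(k):  0  0  1  1  0  0  1  1  0  0
So g(9) = 0.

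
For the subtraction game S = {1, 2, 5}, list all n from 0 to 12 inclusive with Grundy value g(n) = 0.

0, 3, 6, 9, 12

Build the Grundy sequence with g(k) = mex{g(k−s) : s ∈ {1, 2, 5}, s ≤ k}:
g(0) = mex{} = 0
g(1) = mex{0} = 1
g(2) = mex{0,1} = 2
g(3) = mex{1,2} = 0
g(4) = mex{0,2} = 1
g(5) = mex{0,1} = 2
g(6) = mex{1,2} = 0
g(7) = mex{0,2} = 1
g(8) = mex{0,1} = 2
g(9) = mex{1,2} = 0
g(10) = mex{0,2} = 1
g(11) = mex{0,1} = 2
g(12) = mex{1,2} = 0
The P-positions (g = 0) in 0..12 are 0, 3, 6, 9, 12.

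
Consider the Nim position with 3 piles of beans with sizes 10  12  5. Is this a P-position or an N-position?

N-position

Bitwise XOR of the heap sizes:
  1010  (10)
  1100  (12)
  0101  (5)
  ----
  0011  (3)
The nim-sum is 3 ≠ 0, so this is an N-position: the player to move can win.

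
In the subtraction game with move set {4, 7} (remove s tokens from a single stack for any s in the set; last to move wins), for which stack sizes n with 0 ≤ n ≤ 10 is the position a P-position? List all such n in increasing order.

0, 1, 2, 3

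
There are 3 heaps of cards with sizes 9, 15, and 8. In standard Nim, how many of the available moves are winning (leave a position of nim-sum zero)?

3

Compute the nim-sum pairwise:
9 ⊕ 15 = 6
6 ⊕ 8 = 14
The overall nim-sum is X = 14. A heap of size p has a winning move iff p XOR X < p (reduce it to p XOR X).
  9: 9 XOR 14 = 7 < 9 — winning move (to 7).
  15: 15 XOR 14 = 1 < 15 — winning move (to 1).
  8: 8 XOR 14 = 6 < 8 — winning move (to 6).
That gives 3 winning moves.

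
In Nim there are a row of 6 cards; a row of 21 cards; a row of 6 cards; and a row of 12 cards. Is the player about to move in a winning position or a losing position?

Nim-sum: 6 ⊕ 21 ⊕ 6 ⊕ 12 = 25.
The nim-sum is 25 ≠ 0, so this is an N-position: the player to move can win.

Winning position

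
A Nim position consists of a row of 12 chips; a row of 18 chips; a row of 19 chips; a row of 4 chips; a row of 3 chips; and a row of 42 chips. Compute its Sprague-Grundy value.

Compute the nim-sum pairwise:
12 ^ 18 = 30
30 ^ 19 = 13
13 ^ 4 = 9
9 ^ 3 = 10
10 ^ 42 = 32

32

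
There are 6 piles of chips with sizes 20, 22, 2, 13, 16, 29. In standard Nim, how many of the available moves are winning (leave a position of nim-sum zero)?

0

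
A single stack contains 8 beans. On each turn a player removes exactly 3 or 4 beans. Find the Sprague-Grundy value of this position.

0

Grundy values for subtraction set {3, 4}:
g(0) = mex{} = 0
g(1) = mex{} = 0
g(2) = mex{} = 0
g(3) = mex{0} = 1
g(4) = mex{0} = 1
g(5) = mex{0} = 1
g(6) = mex{0,1} = 2
g(7) = mex{1} = 0
g(8) = mex{1} = 0
So g(8) = 0.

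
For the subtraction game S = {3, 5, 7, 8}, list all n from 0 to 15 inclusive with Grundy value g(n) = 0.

0, 1, 2, 11, 12, 13

Build the Grundy sequence with g(k) = mex{g(k−s) : s ∈ {3, 5, 7, 8}, s ≤ k}:
k:     0  1  2  3  4  5  6  7  8  9 10 11 12 13 14 15
g(k):  0  0  0  1  1  1  2  2  2  3  3  0  0  0  1  1
The P-positions (g = 0) in 0..15 are 0, 1, 2, 11, 12, 13.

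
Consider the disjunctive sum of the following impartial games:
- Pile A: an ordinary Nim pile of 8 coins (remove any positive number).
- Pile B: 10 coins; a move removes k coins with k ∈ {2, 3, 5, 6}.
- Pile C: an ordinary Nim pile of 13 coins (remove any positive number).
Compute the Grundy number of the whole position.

4

Pile A is a plain Nim pile of size 8, so its Grundy value is 8.
For pile B, compute g(0), g(1), … with moves {2, 3, 5, 6}:
k:     0  1  2  3  4  5  6  7  8  9 10
g(k):  0  0  1  1  2  2  3  3  0  0  1
So g(10) = 1.
Pile C is a plain Nim pile of size 13, so its Grundy value is 13.
The value of a disjunctive sum is the nim-sum of the parts.
Combined value = 8 XOR 1 XOR 13 = 4.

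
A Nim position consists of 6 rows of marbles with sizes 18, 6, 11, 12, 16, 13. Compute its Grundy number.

14

Compute the nim-sum pairwise:
18 ^ 6 = 20
20 ^ 11 = 31
31 ^ 12 = 19
19 ^ 16 = 3
3 ^ 13 = 14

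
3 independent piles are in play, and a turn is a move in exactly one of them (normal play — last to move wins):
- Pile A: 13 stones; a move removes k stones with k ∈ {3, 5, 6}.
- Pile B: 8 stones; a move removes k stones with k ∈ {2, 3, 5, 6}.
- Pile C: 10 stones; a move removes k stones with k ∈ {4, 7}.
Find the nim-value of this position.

3

Grundy values for pile A (subtraction set {3, 5, 6}):
k:     0  1  2  3  4  5  6  7  8  9 10 11 12 13
g(k):  0  0  0  1  1  1  2  2  2  0  0  0  1  1
So g(13) = 1.
Build the Grundy sequence for pile B with g(k) = mex{g(k−s) : s ∈ {2, 3, 5, 6}, s ≤ k}:
g(0) = mex{} = 0
g(1) = mex{} = 0
g(2) = mex{0} = 1
g(3) = mex{0} = 1
g(4) = mex{0,1} = 2
g(5) = mex{0,1} = 2
g(6) = mex{0,1,2} = 3
g(7) = mex{0,1,2} = 3
g(8) = mex{1,2,3} = 0
So g(8) = 0.
For pile C, compute g(0), g(1), … with moves {4, 7}:
g(0) = mex{} = 0
g(1) = mex{} = 0
g(2) = mex{} = 0
g(3) = mex{} = 0
g(4) = mex{0} = 1
g(5) = mex{0} = 1
g(6) = mex{0} = 1
g(7) = mex{0} = 1
g(8) = mex{0,1} = 2
g(9) = mex{0,1} = 2
g(10) = mex{0,1} = 2
So g(10) = 2.
The value of a disjunctive sum is the nim-sum of the parts.
Combined value = 1 ⊕ 0 ⊕ 2 = 3.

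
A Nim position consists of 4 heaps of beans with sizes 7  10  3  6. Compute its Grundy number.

8

Nim-sum: 7 ^ 10 ^ 3 ^ 6 = 8.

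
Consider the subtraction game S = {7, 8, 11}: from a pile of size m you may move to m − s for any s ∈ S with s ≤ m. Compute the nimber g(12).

1

Compute g(0), g(1), … for moves {7, 8, 11}:
k:     0  1  2  3  4  5  6  7  8  9 10 11 12
g(k):  0  0  0  0  0  0  0  1  1  1  1  1  1
So g(12) = 1.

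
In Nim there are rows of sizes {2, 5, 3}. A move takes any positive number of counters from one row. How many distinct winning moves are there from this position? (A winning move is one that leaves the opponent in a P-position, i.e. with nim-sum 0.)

1

Bitwise XOR of the heap sizes:
  010  (2)
  101  (5)
  011  (3)
  ---
  100  (4)
The overall nim-sum is X = 4. A row of size p has a winning move iff p XOR X < p (reduce it to p XOR X).
  2: 2 XOR 4 = 6 ≥ 2 — no move.
  5: 5 XOR 4 = 1 < 5 — winning move (to 1).
  3: 3 XOR 4 = 7 ≥ 3 — no move.
That gives 1 winning move.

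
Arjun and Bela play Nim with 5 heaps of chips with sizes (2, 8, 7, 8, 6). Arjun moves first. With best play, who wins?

Arjun wins

Nim-sum: 2 ^ 8 ^ 7 ^ 8 ^ 6 = 3.
The nim-sum is 3 ≠ 0, so this is an N-position: the player to move can win; Arjun has a winning move.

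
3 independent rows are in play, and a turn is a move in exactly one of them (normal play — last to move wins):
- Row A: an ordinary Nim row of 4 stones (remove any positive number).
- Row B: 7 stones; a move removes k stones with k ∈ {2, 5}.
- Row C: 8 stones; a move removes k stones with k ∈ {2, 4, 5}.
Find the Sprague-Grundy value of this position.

Row A is a plain Nim row of size 4, so its Grundy value is 4.
For row B, compute g(0), g(1), … with moves {2, 5}:
g(0) = mex{} = 0
g(1) = mex{} = 0
g(2) = mex{0} = 1
g(3) = mex{0} = 1
g(4) = mex{1} = 0
g(5) = mex{0,1} = 2
g(6) = mex{0} = 1
g(7) = mex{1,2} = 0
So g(7) = 0.
Build the Grundy sequence for row C with g(k) = mex{g(k−s) : s ∈ {2, 4, 5}, s ≤ k}:
k:     0  1  2  3  4  5  6  7  8
g(k):  0  0  1  1  2  2  3  0  0
So g(8) = 0.
The value of a disjunctive sum is the nim-sum of the parts.
Combined value = 4 XOR 0 XOR 0 = 4.

4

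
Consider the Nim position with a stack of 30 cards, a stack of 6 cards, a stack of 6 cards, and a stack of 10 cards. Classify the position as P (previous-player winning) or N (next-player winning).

N-position

In binary:
  11110  (30)
  00110  (6)
  00110  (6)
  01010  (10)
  -----
  10100  (20)
The nim-sum is 20 ≠ 0, so this is an N-position: the player to move can win.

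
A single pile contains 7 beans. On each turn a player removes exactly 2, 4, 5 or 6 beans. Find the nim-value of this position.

3

Compute g(0), g(1), … for moves {2, 4, 5, 6}:
k:     0  1  2  3  4  5  6  7
g(k):  0  0  1  1  2  2  3  3
So g(7) = 3.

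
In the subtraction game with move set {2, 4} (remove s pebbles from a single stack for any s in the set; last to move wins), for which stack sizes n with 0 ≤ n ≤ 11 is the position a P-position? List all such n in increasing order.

0, 1, 6, 7

Build the Grundy sequence with g(k) = mex{g(k−s) : s ∈ {2, 4}, s ≤ k}:
k:     0  1  2  3  4  5  6  7  8  9 10 11
g(k):  0  0  1  1  2  2  0  0  1  1  2  2
The P-positions (g = 0) in 0..11 are 0, 1, 6, 7.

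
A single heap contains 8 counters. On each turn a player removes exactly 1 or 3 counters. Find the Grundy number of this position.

0

Grundy values for subtraction set {1, 3}:
k:     0  1  2  3  4  5  6  7  8
g(k):  0  1  0  1  0  1  0  1  0
So g(8) = 0.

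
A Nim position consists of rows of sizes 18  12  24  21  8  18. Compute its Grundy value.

Nim-sum: 18 ⊕ 12 ⊕ 24 ⊕ 21 ⊕ 8 ⊕ 18 = 9.

9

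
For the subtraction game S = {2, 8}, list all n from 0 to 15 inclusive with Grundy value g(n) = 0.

0, 1, 4, 5, 10, 11, 14, 15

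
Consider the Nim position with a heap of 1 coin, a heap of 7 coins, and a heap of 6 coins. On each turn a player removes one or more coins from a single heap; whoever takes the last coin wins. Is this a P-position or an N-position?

Nim-sum: 1 ^ 7 ^ 6 = 0.
The nim-sum is 0, so this is a P-position: the player to move is in a losing position under optimal play.

P-position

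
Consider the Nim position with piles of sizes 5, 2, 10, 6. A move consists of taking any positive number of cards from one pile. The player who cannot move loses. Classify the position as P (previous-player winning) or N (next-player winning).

Write each in binary and XOR column by column:
  0101  (5)
  0010  (2)
  1010  (10)
  0110  (6)
  ----
  1011  (11)
The nim-sum is 11 ≠ 0, so this is an N-position: the player to move can win.

N-position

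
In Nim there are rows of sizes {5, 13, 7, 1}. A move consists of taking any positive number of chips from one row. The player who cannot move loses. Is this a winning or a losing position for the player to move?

Winning position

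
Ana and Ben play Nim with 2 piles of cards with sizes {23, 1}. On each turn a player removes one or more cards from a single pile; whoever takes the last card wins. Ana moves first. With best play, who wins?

Ana wins

Nim-sum: 23 ^ 1 = 22.
The nim-sum is 22 ≠ 0, so this is an N-position: the player to move can win; Ana has a winning move.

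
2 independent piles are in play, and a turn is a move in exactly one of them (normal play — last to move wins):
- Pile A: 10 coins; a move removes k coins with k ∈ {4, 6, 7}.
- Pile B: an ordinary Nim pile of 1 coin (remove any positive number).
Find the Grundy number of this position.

3

Build the Grundy sequence for pile A with g(k) = mex{g(k−s) : s ∈ {4, 6, 7}, s ≤ k}:
g(0) = mex{} = 0
g(1) = mex{} = 0
g(2) = mex{} = 0
g(3) = mex{} = 0
g(4) = mex{0} = 1
g(5) = mex{0} = 1
g(6) = mex{0} = 1
g(7) = mex{0} = 1
g(8) = mex{0,1} = 2
g(9) = mex{0,1} = 2
g(10) = mex{0,1} = 2
So g(10) = 2.
Pile B is a plain Nim pile of size 1, so its Grundy value is 1.
By the Sprague-Grundy theorem, the Grundy value of a sum of independent games is the XOR of the component values.
Combined value = 2 ⊕ 1 = 3.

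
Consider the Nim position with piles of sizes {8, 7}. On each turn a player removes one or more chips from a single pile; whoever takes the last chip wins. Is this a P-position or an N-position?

Write each in binary and XOR column by column:
  1000  (8)
  0111  (7)
  ----
  1111  (15)
The nim-sum is 15 ≠ 0, so this is an N-position: the player to move can win.

N-position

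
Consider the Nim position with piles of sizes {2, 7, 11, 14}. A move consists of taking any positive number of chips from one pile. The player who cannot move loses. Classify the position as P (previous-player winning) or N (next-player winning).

P-position

Nim-sum: 2 ^ 7 ^ 11 ^ 14 = 0.
The nim-sum is 0, so this is a P-position: the player to move is in a losing position under optimal play.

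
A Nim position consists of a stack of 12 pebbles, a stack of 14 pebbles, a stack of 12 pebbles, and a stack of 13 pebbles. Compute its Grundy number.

Compute the nim-sum pairwise:
12 ⊕ 14 = 2
2 ⊕ 12 = 14
14 ⊕ 13 = 3

3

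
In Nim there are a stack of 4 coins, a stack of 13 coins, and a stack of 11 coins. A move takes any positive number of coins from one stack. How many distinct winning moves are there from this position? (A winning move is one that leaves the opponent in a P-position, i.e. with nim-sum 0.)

1

Write each in binary and XOR column by column:
  0100  (4)
  1101  (13)
  1011  (11)
  ----
  0010  (2)
The overall nim-sum is X = 2. A stack of size p has a winning move iff p XOR X < p (reduce it to p XOR X).
  4: 4 XOR 2 = 6 ≥ 4 — no move.
  13: 13 XOR 2 = 15 ≥ 13 — no move.
  11: 11 XOR 2 = 9 < 11 — winning move (to 9).
That gives 1 winning move.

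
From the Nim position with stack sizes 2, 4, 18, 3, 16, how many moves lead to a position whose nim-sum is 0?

1

Write each in binary and XOR column by column:
  00010  (2)
  00100  (4)
  10010  (18)
  00011  (3)
  10000  (16)
  -----
  00111  (7)
The overall nim-sum is X = 7. A stack of size p has a winning move iff p XOR X < p (reduce it to p XOR X).
  2: 2 XOR 7 = 5 ≥ 2 — no move.
  4: 4 XOR 7 = 3 < 4 — winning move (to 3).
  18: 18 XOR 7 = 21 ≥ 18 — no move.
  3: 3 XOR 7 = 4 ≥ 3 — no move.
  16: 16 XOR 7 = 23 ≥ 16 — no move.
That gives 1 winning move.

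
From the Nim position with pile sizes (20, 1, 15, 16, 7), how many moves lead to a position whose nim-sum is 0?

1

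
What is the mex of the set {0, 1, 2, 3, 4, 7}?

5

The values 0, 1, 2, 3, 4 are all present; 5 is the first non-negative integer missing from the set.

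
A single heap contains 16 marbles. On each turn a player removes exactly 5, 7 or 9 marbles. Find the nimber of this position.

Build the Grundy sequence with g(k) = mex{g(k−s) : s ∈ {5, 7, 9}, s ≤ k}:
k:     0  1  2  3  4  5  6  7  8  9 10 11 12 13 14 15 16
g(k):  0  0  0  0  0  1  1  1  1  1  2  2  2  2  0  0  0
So g(16) = 0.

0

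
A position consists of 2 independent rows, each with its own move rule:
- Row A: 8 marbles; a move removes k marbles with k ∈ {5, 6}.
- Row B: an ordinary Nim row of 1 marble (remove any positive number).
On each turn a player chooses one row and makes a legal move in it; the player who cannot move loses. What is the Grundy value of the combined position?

0

For row A, compute g(0), g(1), … with moves {5, 6}:
g(0) = mex{} = 0
g(1) = mex{} = 0
g(2) = mex{} = 0
g(3) = mex{} = 0
g(4) = mex{} = 0
g(5) = mex{0} = 1
g(6) = mex{0} = 1
g(7) = mex{0} = 1
g(8) = mex{0} = 1
So g(8) = 1.
Row B is a plain Nim row of size 1, so its Grundy value is 1.
By the Sprague-Grundy theorem, the Grundy value of a sum of independent games is the XOR of the component values.
Combined value = 1 ⊕ 1 = 0.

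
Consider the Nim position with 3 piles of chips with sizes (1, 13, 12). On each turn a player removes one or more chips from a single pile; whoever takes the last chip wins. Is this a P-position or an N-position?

P-position

Nim-sum: 1 XOR 13 XOR 12 = 0.
The nim-sum is 0, so this is a P-position: the player to move is in a losing position under optimal play.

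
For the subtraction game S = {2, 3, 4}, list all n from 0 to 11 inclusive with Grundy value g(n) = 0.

0, 1, 6, 7

Grundy values for subtraction set {2, 3, 4}:
k:     0  1  2  3  4  5  6  7  8  9 10 11
g(k):  0  0  1  1  2  2  0  0  1  1  2  2
The P-positions (g = 0) in 0..11 are 0, 1, 6, 7.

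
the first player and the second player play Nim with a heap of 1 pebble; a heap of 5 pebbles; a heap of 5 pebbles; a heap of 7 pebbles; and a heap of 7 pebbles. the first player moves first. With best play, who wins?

the first player wins

Write each in binary and XOR column by column:
  001  (1)
  101  (5)
  101  (5)
  111  (7)
  111  (7)
  ---
  001  (1)
The nim-sum is 1 ≠ 0, so this is an N-position: the player to move can win; the first player has a winning move.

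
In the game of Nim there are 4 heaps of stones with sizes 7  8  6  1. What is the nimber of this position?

8

Nim-sum: 7 XOR 8 XOR 6 XOR 1 = 8.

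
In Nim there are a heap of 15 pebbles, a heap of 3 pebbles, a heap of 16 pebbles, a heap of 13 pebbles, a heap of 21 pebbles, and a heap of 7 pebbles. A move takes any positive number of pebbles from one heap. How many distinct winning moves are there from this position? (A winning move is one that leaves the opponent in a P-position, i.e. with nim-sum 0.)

Nim-sum: 15 ^ 3 ^ 16 ^ 13 ^ 21 ^ 7 = 3.
The overall nim-sum is X = 3. A heap of size p has a winning move iff p XOR X < p (reduce it to p XOR X).
  15: 15 XOR 3 = 12 < 15 — winning move (to 12).
  3: 3 XOR 3 = 0 < 3 — winning move (to 0).
  16: 16 XOR 3 = 19 ≥ 16 — no move.
  13: 13 XOR 3 = 14 ≥ 13 — no move.
  21: 21 XOR 3 = 22 ≥ 21 — no move.
  7: 7 XOR 3 = 4 < 7 — winning move (to 4).
That gives 3 winning moves.

3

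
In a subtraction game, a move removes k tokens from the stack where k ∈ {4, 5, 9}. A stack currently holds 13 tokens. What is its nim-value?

0

Compute g(0), g(1), … for moves {4, 5, 9}:
g(0) = mex{} = 0
g(1) = mex{} = 0
g(2) = mex{} = 0
g(3) = mex{} = 0
g(4) = mex{0} = 1
g(5) = mex{0} = 1
g(6) = mex{0} = 1
g(7) = mex{0} = 1
g(8) = mex{0,1} = 2
g(9) = mex{0,1} = 2
g(10) = mex{0,1} = 2
g(11) = mex{0,1} = 2
g(12) = mex{0,1,2} = 3
g(13) = mex{1,2} = 0
So g(13) = 0.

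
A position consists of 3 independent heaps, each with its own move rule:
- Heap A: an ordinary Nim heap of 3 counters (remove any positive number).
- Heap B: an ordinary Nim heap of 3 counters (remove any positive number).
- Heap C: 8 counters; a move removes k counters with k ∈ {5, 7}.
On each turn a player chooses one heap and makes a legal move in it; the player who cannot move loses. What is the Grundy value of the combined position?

1

Heap A is a plain Nim heap of size 3, so its Grundy value is 3.
Heap B is a plain Nim heap of size 3, so its Grundy value is 3.
For heap C, compute g(0), g(1), … with moves {5, 7}:
k:     0  1  2  3  4  5  6  7  8
g(k):  0  0  0  0  0  1  1  1  1
So g(8) = 1.
By the Sprague-Grundy theorem, the Grundy value of a sum of independent games is the XOR of the component values.
Combined value = 3 ⊕ 3 ⊕ 1 = 1.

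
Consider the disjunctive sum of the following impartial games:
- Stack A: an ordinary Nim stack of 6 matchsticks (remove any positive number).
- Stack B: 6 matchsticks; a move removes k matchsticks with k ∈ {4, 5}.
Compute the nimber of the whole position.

7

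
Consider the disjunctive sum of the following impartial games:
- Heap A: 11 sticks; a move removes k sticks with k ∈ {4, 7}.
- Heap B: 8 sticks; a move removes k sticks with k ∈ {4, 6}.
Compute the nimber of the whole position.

Grundy values for heap A (subtraction set {4, 7}):
g(0) = mex{} = 0
g(1) = mex{} = 0
g(2) = mex{} = 0
g(3) = mex{} = 0
g(4) = mex{0} = 1
g(5) = mex{0} = 1
g(6) = mex{0} = 1
g(7) = mex{0} = 1
g(8) = mex{0,1} = 2
g(9) = mex{0,1} = 2
g(10) = mex{0,1} = 2
g(11) = mex{1} = 0
So g(11) = 0.
Build the Grundy sequence for heap B with g(k) = mex{g(k−s) : s ∈ {4, 6}, s ≤ k}:
g(0) = mex{} = 0
g(1) = mex{} = 0
g(2) = mex{} = 0
g(3) = mex{} = 0
g(4) = mex{0} = 1
g(5) = mex{0} = 1
g(6) = mex{0} = 1
g(7) = mex{0} = 1
g(8) = mex{0,1} = 2
So g(8) = 2.
By the Sprague-Grundy theorem, the Grundy value of a sum of independent games is the XOR of the component values.
Combined value = 0 XOR 2 = 2.

2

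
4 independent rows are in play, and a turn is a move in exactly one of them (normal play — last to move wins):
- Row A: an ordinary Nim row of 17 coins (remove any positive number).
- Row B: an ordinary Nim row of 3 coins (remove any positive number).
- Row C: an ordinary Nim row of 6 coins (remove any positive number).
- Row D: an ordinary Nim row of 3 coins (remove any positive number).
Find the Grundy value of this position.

23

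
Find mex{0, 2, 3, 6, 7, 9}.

1

0 is in the set but 1 is not, so the mex is 1.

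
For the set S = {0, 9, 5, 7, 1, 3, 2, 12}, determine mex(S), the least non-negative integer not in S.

The values 0, 1, 2, 3 are all present; 4 is the first non-negative integer missing from the set.

4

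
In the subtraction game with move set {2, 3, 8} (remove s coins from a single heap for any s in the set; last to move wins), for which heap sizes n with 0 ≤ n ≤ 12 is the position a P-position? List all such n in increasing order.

Compute g(0), g(1), … for moves {2, 3, 8}:
k:     0  1  2  3  4  5  6  7  8  9 10 11 12
g(k):  0  0  1  1  2  0  0  1  1  2  0  0  1
The P-positions (g = 0) in 0..12 are 0, 1, 5, 6, 10, 11.

0, 1, 5, 6, 10, 11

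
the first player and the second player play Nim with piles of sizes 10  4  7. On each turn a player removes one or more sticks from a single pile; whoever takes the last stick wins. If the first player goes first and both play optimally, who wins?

the first player wins

Nim-sum: 10 ⊕ 4 ⊕ 7 = 9.
The nim-sum is 9 ≠ 0, so this is an N-position: the player to move can win; the first player has a winning move.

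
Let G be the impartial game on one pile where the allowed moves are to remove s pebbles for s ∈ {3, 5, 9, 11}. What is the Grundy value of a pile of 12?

Compute g(0), g(1), … for moves {3, 5, 9, 11}:
k:     0  1  2  3  4  5  6  7  8  9 10 11 12
g(k):  0  0  0  1  1  1  2  2  0  3  3  1  4
So g(12) = 4.

4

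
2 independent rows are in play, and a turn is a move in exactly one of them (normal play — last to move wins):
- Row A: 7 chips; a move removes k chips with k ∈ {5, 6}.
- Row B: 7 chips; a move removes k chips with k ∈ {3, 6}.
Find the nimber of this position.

3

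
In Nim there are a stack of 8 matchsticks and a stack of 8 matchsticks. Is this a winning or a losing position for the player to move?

Losing position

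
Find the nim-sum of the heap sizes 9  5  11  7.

Nim-sum: 9 ^ 5 ^ 11 ^ 7 = 0.

0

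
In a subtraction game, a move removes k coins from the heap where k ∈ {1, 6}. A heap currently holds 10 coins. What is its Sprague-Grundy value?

Compute g(0), g(1), … for moves {1, 6}:
g(0) = mex{} = 0
g(1) = mex{0} = 1
g(2) = mex{1} = 0
g(3) = mex{0} = 1
g(4) = mex{1} = 0
g(5) = mex{0} = 1
g(6) = mex{0,1} = 2
g(7) = mex{1,2} = 0
g(8) = mex{0} = 1
g(9) = mex{1} = 0
g(10) = mex{0} = 1
So g(10) = 1.

1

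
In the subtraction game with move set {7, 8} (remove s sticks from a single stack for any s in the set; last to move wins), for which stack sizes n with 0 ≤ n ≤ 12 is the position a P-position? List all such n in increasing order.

Compute g(0), g(1), … for moves {7, 8}:
g(0) = mex{} = 0
g(1) = mex{} = 0
g(2) = mex{} = 0
g(3) = mex{} = 0
g(4) = mex{} = 0
g(5) = mex{} = 0
g(6) = mex{} = 0
g(7) = mex{0} = 1
g(8) = mex{0} = 1
g(9) = mex{0} = 1
g(10) = mex{0} = 1
g(11) = mex{0} = 1
g(12) = mex{0} = 1
The P-positions (g = 0) in 0..12 are 0, 1, 2, 3, 4, 5, 6.

0, 1, 2, 3, 4, 5, 6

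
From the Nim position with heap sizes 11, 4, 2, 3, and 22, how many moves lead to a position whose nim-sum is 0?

1

Compute the nim-sum pairwise:
11 ⊕ 4 = 15
15 ⊕ 2 = 13
13 ⊕ 3 = 14
14 ⊕ 22 = 24
The overall nim-sum is X = 24. A heap of size p has a winning move iff p XOR X < p (reduce it to p XOR X).
  11: 11 XOR 24 = 19 ≥ 11 — no move.
  4: 4 XOR 24 = 28 ≥ 4 — no move.
  2: 2 XOR 24 = 26 ≥ 2 — no move.
  3: 3 XOR 24 = 27 ≥ 3 — no move.
  22: 22 XOR 24 = 14 < 22 — winning move (to 14).
That gives 1 winning move.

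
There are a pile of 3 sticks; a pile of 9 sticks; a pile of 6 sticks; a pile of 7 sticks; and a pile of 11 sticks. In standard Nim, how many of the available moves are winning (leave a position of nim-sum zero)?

0

In binary:
  0011  (3)
  1001  (9)
  0110  (6)
  0111  (7)
  1011  (11)
  ----
  0000  (0)
The nim-sum is already 0, so every move leaves a nonzero nim-sum — there are no winning moves.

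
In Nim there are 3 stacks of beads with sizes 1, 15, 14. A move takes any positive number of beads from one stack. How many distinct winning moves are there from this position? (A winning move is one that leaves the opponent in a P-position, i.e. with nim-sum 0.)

Nim-sum: 1 ⊕ 15 ⊕ 14 = 0.
The nim-sum is already 0, so every move leaves a nonzero nim-sum — there are no winning moves.

0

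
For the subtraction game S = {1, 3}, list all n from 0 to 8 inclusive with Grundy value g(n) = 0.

0, 2, 4, 6, 8

Build the Grundy sequence with g(k) = mex{g(k−s) : s ∈ {1, 3}, s ≤ k}:
k:     0  1  2  3  4  5  6  7  8
g(k):  0  1  0  1  0  1  0  1  0
The P-positions (g = 0) in 0..8 are 0, 2, 4, 6, 8.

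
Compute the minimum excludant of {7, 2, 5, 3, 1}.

0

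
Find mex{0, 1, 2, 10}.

3

The values 0, 1, 2 are all present; 3 is the first non-negative integer missing from the set.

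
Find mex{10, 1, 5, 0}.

The values 0, 1 are all present; 2 is the first non-negative integer missing from the set.

2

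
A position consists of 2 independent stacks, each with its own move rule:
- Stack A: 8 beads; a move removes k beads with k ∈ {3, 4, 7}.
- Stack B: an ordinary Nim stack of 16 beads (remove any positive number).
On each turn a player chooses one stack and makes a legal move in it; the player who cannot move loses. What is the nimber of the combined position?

18

For stack A, compute g(0), g(1), … with moves {3, 4, 7}:
g(0) = mex{} = 0
g(1) = mex{} = 0
g(2) = mex{} = 0
g(3) = mex{0} = 1
g(4) = mex{0} = 1
g(5) = mex{0} = 1
g(6) = mex{0,1} = 2
g(7) = mex{0,1} = 2
g(8) = mex{0,1} = 2
So g(8) = 2.
Stack B is a plain Nim stack of size 16, so its Grundy value is 16.
By the Sprague-Grundy theorem, the Grundy value of a sum of independent games is the XOR of the component values.
Combined value = 2 ⊕ 16 = 18.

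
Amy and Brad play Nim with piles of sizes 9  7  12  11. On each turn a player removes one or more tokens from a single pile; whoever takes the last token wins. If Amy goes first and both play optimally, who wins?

In binary:
  1001  (9)
  0111  (7)
  1100  (12)
  1011  (11)
  ----
  1001  (9)
The nim-sum is 9 ≠ 0, so this is an N-position: the player to move can win; Amy has a winning move.

Amy wins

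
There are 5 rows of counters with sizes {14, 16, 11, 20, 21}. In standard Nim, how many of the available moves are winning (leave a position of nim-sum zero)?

3

Compute the nim-sum pairwise:
14 ^ 16 = 30
30 ^ 11 = 21
21 ^ 20 = 1
1 ^ 21 = 20
The overall nim-sum is X = 20. A row of size p has a winning move iff p XOR X < p (reduce it to p XOR X).
  14: 14 XOR 20 = 26 ≥ 14 — no move.
  16: 16 XOR 20 = 4 < 16 — winning move (to 4).
  11: 11 XOR 20 = 31 ≥ 11 — no move.
  20: 20 XOR 20 = 0 < 20 — winning move (to 0).
  21: 21 XOR 20 = 1 < 21 — winning move (to 1).
That gives 3 winning moves.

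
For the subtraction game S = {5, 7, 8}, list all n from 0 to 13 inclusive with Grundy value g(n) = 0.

Build the Grundy sequence with g(k) = mex{g(k−s) : s ∈ {5, 7, 8}, s ≤ k}:
g(0) = mex{} = 0
g(1) = mex{} = 0
g(2) = mex{} = 0
g(3) = mex{} = 0
g(4) = mex{} = 0
g(5) = mex{0} = 1
g(6) = mex{0} = 1
g(7) = mex{0} = 1
g(8) = mex{0} = 1
g(9) = mex{0} = 1
g(10) = mex{0,1} = 2
g(11) = mex{0,1} = 2
g(12) = mex{0,1} = 2
g(13) = mex{1} = 0
The P-positions (g = 0) in 0..13 are 0, 1, 2, 3, 4, 13.

0, 1, 2, 3, 4, 13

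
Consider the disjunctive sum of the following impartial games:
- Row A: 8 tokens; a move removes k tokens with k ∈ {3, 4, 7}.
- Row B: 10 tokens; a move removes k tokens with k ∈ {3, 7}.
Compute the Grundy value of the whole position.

Build the Grundy sequence for row A with g(k) = mex{g(k−s) : s ∈ {3, 4, 7}, s ≤ k}:
k:     0  1  2  3  4  5  6  7  8
g(k):  0  0  0  1  1  1  2  2  2
So g(8) = 2.
Build the Grundy sequence for row B with g(k) = mex{g(k−s) : s ∈ {3, 7}, s ≤ k}:
k:     0  1  2  3  4  5  6  7  8  9 10
g(k):  0  0  0  1  1  1  0  2  2  1  0
So g(10) = 0.
The value of a disjunctive sum is the nim-sum of the parts.
Combined value = 2 XOR 0 = 2.

2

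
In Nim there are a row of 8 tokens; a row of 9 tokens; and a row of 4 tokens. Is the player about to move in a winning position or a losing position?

Winning position

Nim-sum: 8 XOR 9 XOR 4 = 5.
The nim-sum is 5 ≠ 0, so this is an N-position: the player to move can win.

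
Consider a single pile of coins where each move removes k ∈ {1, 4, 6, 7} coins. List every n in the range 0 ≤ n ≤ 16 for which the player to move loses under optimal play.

0, 2, 5, 10, 13, 15

Build the Grundy sequence with g(k) = mex{g(k−s) : s ∈ {1, 4, 6, 7}, s ≤ k}:
k:     0  1  2  3  4  5  6  7  8  9 10 11 12 13 14 15 16
g(k):  0  1  0  1  2  0  1  2  3  2  0  1  2  0  1  0  1
The P-positions (g = 0) in 0..16 are 0, 2, 5, 10, 13, 15.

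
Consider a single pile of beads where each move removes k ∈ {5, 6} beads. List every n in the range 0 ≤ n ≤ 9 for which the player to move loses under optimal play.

Grundy values for subtraction set {5, 6}:
g(0) = mex{} = 0
g(1) = mex{} = 0
g(2) = mex{} = 0
g(3) = mex{} = 0
g(4) = mex{} = 0
g(5) = mex{0} = 1
g(6) = mex{0} = 1
g(7) = mex{0} = 1
g(8) = mex{0} = 1
g(9) = mex{0} = 1
The P-positions (g = 0) in 0..9 are 0, 1, 2, 3, 4.

0, 1, 2, 3, 4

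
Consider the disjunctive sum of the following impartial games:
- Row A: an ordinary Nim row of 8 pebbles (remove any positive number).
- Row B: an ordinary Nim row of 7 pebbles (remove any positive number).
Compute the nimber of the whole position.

15

Row A is a plain Nim row of size 8, so its Grundy value is 8.
Row B is a plain Nim row of size 7, so its Grundy value is 7.
By the Sprague-Grundy theorem, the Grundy value of a sum of independent games is the XOR of the component values.
Combined value = 8 XOR 7 = 15.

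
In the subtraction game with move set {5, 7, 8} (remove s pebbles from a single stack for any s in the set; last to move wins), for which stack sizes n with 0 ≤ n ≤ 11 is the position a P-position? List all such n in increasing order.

0, 1, 2, 3, 4

Compute g(0), g(1), … for moves {5, 7, 8}:
g(0) = mex{} = 0
g(1) = mex{} = 0
g(2) = mex{} = 0
g(3) = mex{} = 0
g(4) = mex{} = 0
g(5) = mex{0} = 1
g(6) = mex{0} = 1
g(7) = mex{0} = 1
g(8) = mex{0} = 1
g(9) = mex{0} = 1
g(10) = mex{0,1} = 2
g(11) = mex{0,1} = 2
The P-positions (g = 0) in 0..11 are 0, 1, 2, 3, 4.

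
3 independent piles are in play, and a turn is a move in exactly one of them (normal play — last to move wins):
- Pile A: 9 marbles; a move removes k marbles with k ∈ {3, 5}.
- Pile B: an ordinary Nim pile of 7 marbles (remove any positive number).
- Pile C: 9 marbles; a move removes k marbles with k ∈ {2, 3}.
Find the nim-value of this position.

5

For pile A, compute g(0), g(1), … with moves {3, 5}:
g(0) = mex{} = 0
g(1) = mex{} = 0
g(2) = mex{} = 0
g(3) = mex{0} = 1
g(4) = mex{0} = 1
g(5) = mex{0} = 1
g(6) = mex{0,1} = 2
g(7) = mex{0,1} = 2
g(8) = mex{1} = 0
g(9) = mex{1,2} = 0
So g(9) = 0.
Pile B is a plain Nim pile of size 7, so its Grundy value is 7.
Grundy values for pile C (subtraction set {2, 3}):
k:     0  1  2  3  4  5  6  7  8  9
g(k):  0  0  1  1  2  0  0  1  1  2
So g(9) = 2.
The value of a disjunctive sum is the nim-sum of the parts.
Combined value = 0 ⊕ 7 ⊕ 2 = 5.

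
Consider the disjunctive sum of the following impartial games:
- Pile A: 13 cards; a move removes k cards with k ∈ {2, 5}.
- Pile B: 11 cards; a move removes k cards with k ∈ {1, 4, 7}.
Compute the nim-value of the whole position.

Grundy values for pile A (subtraction set {2, 5}):
k:     0  1  2  3  4  5  6  7  8  9 10 11 12 13
g(k):  0  0  1  1  0  2  1  0  0  1  1  0  2  1
So g(13) = 1.
Grundy values for pile B (subtraction set {1, 4, 7}):
g(0) = mex{} = 0
g(1) = mex{0} = 1
g(2) = mex{1} = 0
g(3) = mex{0} = 1
g(4) = mex{0,1} = 2
g(5) = mex{1,2} = 0
g(6) = mex{0} = 1
g(7) = mex{0,1} = 2
g(8) = mex{1,2} = 0
g(9) = mex{0} = 1
g(10) = mex{1} = 0
g(11) = mex{0,2} = 1
So g(11) = 1.
The value of a disjunctive sum is the nim-sum of the parts.
Combined value = 1 ⊕ 1 = 0.

0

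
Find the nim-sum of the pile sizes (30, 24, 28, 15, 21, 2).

2

Nim-sum: 30 ^ 24 ^ 28 ^ 15 ^ 21 ^ 2 = 2.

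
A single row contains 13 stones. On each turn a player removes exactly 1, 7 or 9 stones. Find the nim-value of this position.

Compute g(0), g(1), … for moves {1, 7, 9}:
k:     0  1  2  3  4  5  6  7  8  9 10 11 12 13
g(k):  0  1  0  1  0  1  0  1  0  1  0  1  0  1
So g(13) = 1.

1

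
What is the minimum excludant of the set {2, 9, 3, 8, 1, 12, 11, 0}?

4

The values 0, 1, 2, 3 are all present; 4 is the first non-negative integer missing from the set.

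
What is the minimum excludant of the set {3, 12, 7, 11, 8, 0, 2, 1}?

4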